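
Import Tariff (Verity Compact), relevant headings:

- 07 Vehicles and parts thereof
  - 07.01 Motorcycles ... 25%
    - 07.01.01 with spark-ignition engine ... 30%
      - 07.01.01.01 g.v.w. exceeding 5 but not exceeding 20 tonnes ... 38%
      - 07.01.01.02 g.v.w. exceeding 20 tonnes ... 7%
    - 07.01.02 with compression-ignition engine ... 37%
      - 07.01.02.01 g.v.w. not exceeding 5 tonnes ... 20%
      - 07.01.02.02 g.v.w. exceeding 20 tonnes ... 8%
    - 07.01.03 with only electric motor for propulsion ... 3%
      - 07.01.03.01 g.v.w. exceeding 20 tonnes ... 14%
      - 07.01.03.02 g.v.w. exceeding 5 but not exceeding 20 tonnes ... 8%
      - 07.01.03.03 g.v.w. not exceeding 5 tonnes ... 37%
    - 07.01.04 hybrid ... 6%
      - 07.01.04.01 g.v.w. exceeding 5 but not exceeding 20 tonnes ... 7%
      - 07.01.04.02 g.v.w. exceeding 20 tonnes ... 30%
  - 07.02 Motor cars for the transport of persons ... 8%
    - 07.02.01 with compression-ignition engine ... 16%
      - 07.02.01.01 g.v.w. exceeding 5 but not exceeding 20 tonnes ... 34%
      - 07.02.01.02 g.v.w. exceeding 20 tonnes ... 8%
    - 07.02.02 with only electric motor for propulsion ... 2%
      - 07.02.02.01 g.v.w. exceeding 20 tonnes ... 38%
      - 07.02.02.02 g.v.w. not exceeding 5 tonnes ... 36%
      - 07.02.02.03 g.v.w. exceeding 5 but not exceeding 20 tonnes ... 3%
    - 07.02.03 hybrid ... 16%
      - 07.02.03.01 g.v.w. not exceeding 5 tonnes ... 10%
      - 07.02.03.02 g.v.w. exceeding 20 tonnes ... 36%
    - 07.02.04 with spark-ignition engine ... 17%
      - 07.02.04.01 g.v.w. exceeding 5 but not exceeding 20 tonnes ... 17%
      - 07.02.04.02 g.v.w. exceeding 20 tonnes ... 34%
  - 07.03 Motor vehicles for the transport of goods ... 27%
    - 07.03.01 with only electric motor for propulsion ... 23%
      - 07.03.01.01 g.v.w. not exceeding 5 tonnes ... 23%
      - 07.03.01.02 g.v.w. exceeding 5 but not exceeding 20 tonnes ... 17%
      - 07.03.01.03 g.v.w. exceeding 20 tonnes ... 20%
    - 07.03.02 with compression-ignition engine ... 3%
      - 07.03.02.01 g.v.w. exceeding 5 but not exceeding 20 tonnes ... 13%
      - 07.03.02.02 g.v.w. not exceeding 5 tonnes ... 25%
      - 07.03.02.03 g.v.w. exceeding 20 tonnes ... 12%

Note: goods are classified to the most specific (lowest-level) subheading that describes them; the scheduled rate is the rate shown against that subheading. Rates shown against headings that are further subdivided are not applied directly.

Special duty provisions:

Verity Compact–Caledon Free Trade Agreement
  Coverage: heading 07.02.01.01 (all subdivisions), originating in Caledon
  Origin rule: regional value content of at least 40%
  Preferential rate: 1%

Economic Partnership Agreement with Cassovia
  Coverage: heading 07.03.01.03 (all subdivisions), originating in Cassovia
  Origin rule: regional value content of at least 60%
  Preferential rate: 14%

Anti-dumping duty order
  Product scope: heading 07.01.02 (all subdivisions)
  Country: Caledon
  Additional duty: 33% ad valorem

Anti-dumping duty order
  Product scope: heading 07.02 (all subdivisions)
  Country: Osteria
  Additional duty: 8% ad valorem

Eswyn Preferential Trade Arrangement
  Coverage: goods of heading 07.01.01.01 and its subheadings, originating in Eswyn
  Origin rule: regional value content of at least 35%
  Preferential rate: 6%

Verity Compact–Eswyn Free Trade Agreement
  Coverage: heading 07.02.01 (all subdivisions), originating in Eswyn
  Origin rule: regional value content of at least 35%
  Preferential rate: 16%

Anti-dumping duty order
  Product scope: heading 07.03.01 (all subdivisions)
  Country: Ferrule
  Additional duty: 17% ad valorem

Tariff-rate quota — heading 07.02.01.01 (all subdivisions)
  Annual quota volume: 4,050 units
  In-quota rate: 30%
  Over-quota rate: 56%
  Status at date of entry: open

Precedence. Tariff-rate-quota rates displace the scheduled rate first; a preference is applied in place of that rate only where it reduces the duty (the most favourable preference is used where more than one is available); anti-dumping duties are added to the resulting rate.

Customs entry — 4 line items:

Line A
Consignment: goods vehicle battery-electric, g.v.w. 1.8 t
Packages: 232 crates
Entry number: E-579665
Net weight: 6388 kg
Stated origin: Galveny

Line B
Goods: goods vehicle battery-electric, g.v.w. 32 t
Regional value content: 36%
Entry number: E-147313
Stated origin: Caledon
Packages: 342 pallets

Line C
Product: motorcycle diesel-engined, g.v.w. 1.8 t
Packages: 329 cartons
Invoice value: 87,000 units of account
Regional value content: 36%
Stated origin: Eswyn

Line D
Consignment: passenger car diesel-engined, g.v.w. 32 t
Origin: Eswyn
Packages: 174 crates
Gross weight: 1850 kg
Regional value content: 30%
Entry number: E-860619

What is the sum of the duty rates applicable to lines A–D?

71%

Line A: goods vehicle → 07.03; battery-electric → 07.03.01; g.v.w. 1.8 t → 07.03.01.01. Scheduled 23%. No special measure applies. → 23%.
Line B: goods vehicle → 07.03; battery-electric → 07.03.01; g.v.w. 32 t → 07.03.01.03. Scheduled 20%. Caledon agreement on 07.02.01.01: 07.03.01.03 not covered. → 20%.
Line C: motorcycle → 07.01; diesel-engined → 07.01.02; g.v.w. 1.8 t → 07.01.02.01. Scheduled 20%. Eswyn agreement on 07.01.01.01: 07.01.02.01 not covered; Eswyn agreement on 07.02.01: 07.01.02.01 not covered. → 20%.
Line D: passenger car → 07.02; diesel-engined → 07.02.01; g.v.w. 32 t → 07.02.01.02. Scheduled 8%. Eswyn agreement on 07.01.01.01: 07.02.01.02 not covered; Eswyn agreement on 07.02.01: RVC < 35%. → 8%.
Sum: 23% + 20% + 20% + 8% = 71%.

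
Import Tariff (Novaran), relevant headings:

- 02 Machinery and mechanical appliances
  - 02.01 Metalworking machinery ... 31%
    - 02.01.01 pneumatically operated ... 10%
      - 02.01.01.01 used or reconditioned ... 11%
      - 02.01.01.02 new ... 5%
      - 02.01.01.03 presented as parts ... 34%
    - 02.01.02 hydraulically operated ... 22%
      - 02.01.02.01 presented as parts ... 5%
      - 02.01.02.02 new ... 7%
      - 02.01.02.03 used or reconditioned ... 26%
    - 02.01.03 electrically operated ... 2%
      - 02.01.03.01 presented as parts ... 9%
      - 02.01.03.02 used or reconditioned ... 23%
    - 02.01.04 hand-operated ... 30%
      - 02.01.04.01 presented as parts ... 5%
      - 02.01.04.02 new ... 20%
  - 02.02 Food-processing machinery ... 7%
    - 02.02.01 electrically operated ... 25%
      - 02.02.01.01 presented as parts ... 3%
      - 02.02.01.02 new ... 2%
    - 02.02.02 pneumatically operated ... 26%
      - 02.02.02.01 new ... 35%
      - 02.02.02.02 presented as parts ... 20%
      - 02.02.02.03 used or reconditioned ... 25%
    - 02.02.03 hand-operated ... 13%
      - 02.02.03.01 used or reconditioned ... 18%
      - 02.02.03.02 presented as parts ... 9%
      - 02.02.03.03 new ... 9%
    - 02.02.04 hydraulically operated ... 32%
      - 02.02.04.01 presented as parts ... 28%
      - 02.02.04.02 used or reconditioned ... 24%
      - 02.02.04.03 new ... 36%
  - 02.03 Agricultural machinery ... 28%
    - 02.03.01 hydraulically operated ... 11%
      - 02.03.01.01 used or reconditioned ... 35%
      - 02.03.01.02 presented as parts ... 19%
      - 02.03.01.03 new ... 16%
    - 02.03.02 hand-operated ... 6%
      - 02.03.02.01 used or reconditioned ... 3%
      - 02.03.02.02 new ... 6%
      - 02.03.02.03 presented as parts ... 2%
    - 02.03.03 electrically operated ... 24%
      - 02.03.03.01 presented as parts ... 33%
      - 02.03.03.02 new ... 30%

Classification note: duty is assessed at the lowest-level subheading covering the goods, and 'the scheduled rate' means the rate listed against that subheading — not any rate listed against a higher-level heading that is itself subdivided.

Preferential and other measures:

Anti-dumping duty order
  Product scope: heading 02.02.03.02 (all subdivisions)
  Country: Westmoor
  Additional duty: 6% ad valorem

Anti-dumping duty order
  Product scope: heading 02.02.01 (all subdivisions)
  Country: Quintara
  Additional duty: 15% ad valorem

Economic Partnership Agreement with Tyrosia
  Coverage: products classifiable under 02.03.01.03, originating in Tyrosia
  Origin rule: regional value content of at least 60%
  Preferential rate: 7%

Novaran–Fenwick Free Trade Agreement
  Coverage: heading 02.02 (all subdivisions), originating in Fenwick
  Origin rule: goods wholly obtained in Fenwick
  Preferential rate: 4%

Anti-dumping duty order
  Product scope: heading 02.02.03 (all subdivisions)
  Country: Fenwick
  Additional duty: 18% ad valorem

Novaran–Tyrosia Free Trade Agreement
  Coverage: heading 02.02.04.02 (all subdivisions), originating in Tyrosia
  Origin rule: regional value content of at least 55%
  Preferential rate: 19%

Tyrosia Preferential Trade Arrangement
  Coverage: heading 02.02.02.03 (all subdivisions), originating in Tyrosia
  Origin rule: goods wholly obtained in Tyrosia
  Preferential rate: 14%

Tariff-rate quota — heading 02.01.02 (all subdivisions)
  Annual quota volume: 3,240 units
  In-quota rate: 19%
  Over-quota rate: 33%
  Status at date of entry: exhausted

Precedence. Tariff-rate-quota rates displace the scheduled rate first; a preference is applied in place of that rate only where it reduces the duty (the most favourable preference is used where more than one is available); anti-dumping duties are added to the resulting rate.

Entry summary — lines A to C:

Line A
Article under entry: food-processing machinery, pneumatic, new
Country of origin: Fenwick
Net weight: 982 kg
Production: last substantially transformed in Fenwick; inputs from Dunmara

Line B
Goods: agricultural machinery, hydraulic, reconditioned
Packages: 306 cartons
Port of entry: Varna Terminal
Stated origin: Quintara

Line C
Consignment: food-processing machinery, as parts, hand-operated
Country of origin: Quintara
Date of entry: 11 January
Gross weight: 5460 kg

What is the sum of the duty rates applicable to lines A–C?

Line A: food-processing → 02.02; pneumatic → 02.02.02; new → 02.02.02.01. Scheduled 35%. Fenwick agreement on 02.02: not wholly obtained. → 35%.
Line B: agricultural → 02.03; hydraulic → 02.03.01; reconditioned → 02.03.01.01. Scheduled 35%. No special measure applies. → 35%.
Line C: food-processing → 02.02; hand-operated → 02.02.03; as parts → 02.02.03.02. Scheduled 9%. No special measure applies. → 9%.
Sum: 35% + 35% + 9% = 79%.

79%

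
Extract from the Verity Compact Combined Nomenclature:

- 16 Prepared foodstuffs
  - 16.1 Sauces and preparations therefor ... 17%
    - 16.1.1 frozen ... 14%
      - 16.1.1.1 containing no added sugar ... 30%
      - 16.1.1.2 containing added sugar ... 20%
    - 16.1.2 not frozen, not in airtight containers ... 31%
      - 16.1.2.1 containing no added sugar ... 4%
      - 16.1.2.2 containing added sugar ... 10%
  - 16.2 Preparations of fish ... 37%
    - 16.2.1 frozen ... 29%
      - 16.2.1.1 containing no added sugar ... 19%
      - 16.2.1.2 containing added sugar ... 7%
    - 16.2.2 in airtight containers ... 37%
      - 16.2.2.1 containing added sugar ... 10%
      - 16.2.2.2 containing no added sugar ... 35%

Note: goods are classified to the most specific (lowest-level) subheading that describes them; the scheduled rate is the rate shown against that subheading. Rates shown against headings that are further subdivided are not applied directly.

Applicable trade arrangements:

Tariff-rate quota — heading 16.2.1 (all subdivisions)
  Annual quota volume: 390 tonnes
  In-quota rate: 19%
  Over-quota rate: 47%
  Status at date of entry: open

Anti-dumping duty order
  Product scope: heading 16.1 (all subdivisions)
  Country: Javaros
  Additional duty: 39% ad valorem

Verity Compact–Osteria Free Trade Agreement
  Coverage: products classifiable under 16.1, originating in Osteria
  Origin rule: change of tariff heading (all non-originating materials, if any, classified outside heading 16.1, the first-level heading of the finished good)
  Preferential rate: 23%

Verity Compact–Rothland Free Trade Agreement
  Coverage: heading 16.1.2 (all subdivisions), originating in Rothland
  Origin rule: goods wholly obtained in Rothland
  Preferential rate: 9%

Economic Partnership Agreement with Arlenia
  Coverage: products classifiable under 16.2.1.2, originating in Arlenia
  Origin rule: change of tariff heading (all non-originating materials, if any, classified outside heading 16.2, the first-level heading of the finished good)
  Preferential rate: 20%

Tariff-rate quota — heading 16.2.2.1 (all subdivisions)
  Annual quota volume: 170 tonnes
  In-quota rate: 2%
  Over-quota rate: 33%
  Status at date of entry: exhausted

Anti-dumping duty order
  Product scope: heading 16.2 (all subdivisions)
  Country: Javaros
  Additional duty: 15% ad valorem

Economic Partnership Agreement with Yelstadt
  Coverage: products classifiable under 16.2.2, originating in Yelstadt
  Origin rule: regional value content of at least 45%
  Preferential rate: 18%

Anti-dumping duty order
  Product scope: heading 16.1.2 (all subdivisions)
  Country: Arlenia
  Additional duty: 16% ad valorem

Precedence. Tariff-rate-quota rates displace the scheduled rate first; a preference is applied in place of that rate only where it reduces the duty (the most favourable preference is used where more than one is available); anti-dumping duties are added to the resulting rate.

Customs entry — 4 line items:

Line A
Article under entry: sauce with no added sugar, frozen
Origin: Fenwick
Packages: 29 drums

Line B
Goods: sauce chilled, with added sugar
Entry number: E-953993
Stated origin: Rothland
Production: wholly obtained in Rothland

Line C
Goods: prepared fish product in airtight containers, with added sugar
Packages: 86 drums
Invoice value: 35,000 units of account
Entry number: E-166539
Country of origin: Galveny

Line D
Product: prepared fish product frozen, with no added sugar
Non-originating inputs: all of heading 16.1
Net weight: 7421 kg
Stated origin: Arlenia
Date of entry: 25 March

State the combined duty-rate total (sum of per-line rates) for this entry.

Line A: sauce → 16.1; frozen → 16.1.1; with no added sugar → 16.1.1.1. Scheduled 30%. No special measure applies. → 30%.
Line B: sauce → 16.1; chilled → 16.1.2; with added sugar → 16.1.2.2. Scheduled 10%. Rothland agreement on 16.1.2: wholly obtained → 9% available; preferential 9%. → 9%.
Line C: prepared fish product → 16.2; in airtight containers → 16.2.2; with added sugar → 16.2.2.1. Scheduled 10%. quota on 16.2.2.1 exhausted → over-quota 33%. → 33%.
Line D: prepared fish product → 16.2; frozen → 16.2.1; with no added sugar → 16.2.1.1. Scheduled 19%. quota on 16.2.1 open → in-quota 19%; Arlenia agreement on 16.2.1.2: 16.2.1.1 not covered. → 19%.
Sum: 30% + 9% + 33% + 19% = 91%.

91%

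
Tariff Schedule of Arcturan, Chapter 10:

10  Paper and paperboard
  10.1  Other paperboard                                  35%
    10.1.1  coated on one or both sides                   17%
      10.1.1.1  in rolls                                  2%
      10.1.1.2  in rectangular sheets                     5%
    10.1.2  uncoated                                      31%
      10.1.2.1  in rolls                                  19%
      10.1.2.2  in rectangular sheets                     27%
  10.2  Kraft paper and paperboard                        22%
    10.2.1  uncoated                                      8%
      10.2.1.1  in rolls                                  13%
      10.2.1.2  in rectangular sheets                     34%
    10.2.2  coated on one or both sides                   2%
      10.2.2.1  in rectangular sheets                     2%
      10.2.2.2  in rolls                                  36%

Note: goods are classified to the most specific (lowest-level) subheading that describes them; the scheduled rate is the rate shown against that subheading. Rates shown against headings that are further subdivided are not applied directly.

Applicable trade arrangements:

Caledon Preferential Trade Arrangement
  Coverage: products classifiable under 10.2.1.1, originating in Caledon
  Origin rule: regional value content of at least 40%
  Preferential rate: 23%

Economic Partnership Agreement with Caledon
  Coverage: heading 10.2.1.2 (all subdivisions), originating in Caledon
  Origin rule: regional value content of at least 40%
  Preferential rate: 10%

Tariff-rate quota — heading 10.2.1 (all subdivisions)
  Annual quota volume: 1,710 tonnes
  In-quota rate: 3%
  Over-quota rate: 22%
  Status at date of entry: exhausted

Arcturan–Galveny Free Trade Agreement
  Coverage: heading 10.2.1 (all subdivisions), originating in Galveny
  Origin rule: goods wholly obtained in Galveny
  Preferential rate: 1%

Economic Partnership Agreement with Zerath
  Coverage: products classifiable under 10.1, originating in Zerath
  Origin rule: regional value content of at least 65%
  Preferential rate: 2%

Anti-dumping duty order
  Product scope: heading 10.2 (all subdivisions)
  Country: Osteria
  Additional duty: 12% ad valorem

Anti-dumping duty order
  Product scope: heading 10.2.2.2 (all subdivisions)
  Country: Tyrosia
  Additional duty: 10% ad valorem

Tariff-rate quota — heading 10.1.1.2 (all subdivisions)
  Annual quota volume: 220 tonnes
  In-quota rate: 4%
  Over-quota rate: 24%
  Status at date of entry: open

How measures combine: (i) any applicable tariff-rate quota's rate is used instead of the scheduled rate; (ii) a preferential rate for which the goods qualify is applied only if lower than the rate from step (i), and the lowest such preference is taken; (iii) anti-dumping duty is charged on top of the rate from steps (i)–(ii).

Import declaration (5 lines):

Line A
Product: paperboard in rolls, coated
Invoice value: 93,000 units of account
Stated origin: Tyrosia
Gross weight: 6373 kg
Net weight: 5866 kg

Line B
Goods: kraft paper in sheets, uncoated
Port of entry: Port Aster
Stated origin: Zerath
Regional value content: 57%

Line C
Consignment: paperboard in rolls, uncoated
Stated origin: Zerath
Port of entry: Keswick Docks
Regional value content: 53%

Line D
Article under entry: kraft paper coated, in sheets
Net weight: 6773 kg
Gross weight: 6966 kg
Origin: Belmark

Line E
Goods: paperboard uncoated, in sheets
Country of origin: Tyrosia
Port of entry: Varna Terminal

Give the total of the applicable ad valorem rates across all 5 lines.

72%

Line A: paperboard → 10.1; coated → 10.1.1; in rolls → 10.1.1.1. Scheduled 2%. No special measure applies. → 2%.
Line B: kraft paper → 10.2; uncoated → 10.2.1; in sheets → 10.2.1.2. Scheduled 34%. quota on 10.2.1 exhausted → over-quota 22%; Zerath agreement on 10.1: 10.2.1.2 not covered. → 22%.
Line C: paperboard → 10.1; uncoated → 10.1.2; in rolls → 10.1.2.1. Scheduled 19%. Zerath agreement on 10.1: RVC < 65%. → 19%.
Line D: kraft paper → 10.2; coated → 10.2.2; in sheets → 10.2.2.1. Scheduled 2%. No special measure applies. → 2%.
Line E: paperboard → 10.1; uncoated → 10.1.2; in sheets → 10.1.2.2. Scheduled 27%. No special measure applies. → 27%.
Sum: 2% + 22% + 19% + 2% + 27% = 72%.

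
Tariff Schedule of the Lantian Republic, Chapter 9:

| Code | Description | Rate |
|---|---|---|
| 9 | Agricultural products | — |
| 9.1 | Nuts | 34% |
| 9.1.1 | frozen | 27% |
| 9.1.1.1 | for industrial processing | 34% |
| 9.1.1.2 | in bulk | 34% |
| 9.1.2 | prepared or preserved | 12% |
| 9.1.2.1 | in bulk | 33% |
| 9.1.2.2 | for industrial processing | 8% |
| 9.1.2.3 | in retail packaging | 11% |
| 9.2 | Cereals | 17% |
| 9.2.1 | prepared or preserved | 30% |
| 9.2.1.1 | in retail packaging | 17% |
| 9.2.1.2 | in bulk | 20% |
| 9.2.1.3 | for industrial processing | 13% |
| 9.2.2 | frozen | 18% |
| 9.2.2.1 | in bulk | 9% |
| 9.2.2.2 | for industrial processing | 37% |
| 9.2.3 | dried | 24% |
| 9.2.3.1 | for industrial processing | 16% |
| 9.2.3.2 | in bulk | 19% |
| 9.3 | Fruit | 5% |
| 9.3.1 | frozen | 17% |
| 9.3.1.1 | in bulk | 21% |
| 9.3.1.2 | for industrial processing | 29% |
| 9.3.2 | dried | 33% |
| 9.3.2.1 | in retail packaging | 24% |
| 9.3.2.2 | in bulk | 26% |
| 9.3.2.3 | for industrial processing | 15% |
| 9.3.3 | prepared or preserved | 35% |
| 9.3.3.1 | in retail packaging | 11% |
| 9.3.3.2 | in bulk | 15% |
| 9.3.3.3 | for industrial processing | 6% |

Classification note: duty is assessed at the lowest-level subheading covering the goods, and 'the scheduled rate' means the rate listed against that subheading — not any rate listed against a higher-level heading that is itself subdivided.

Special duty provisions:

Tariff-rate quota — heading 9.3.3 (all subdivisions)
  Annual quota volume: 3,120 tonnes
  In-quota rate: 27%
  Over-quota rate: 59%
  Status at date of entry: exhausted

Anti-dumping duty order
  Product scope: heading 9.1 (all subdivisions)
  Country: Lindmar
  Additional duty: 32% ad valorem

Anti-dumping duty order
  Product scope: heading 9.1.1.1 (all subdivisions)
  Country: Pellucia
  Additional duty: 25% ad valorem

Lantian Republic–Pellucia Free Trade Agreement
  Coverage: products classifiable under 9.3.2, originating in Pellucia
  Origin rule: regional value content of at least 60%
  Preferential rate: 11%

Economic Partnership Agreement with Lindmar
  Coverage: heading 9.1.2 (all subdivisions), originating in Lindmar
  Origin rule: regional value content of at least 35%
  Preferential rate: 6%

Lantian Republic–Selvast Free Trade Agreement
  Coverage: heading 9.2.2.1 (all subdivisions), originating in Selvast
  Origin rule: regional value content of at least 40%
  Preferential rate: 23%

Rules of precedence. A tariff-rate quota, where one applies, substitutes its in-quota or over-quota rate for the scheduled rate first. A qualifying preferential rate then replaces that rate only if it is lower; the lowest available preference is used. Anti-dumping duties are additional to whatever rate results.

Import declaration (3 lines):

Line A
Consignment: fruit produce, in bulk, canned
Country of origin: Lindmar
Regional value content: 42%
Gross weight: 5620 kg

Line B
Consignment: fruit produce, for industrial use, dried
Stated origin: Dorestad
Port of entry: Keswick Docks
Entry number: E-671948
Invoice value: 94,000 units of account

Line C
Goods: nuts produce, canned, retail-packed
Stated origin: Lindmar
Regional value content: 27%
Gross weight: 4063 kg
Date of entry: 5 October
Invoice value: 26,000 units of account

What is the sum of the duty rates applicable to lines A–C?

Line A: fruit → 9.3; canned → 9.3.3; in bulk → 9.3.3.2. Scheduled 15%. quota on 9.3.3 exhausted → over-quota 59%; Lindmar agreement on 9.1.2: 9.3.3.2 not covered. → 59%.
Line B: fruit → 9.3; dried → 9.3.2; for industrial use → 9.3.2.3. Scheduled 15%. No special measure applies. → 15%.
Line C: nuts → 9.1; canned → 9.1.2; retail-packed → 9.1.2.3. Scheduled 11%. Lindmar agreement on 9.1.2: RVC < 35%; anti-dumping (Lindmar, 9.1): +32%; total 11% + 32% = 43%. → 43%.
Sum: 59% + 15% + 43% = 117%.

117%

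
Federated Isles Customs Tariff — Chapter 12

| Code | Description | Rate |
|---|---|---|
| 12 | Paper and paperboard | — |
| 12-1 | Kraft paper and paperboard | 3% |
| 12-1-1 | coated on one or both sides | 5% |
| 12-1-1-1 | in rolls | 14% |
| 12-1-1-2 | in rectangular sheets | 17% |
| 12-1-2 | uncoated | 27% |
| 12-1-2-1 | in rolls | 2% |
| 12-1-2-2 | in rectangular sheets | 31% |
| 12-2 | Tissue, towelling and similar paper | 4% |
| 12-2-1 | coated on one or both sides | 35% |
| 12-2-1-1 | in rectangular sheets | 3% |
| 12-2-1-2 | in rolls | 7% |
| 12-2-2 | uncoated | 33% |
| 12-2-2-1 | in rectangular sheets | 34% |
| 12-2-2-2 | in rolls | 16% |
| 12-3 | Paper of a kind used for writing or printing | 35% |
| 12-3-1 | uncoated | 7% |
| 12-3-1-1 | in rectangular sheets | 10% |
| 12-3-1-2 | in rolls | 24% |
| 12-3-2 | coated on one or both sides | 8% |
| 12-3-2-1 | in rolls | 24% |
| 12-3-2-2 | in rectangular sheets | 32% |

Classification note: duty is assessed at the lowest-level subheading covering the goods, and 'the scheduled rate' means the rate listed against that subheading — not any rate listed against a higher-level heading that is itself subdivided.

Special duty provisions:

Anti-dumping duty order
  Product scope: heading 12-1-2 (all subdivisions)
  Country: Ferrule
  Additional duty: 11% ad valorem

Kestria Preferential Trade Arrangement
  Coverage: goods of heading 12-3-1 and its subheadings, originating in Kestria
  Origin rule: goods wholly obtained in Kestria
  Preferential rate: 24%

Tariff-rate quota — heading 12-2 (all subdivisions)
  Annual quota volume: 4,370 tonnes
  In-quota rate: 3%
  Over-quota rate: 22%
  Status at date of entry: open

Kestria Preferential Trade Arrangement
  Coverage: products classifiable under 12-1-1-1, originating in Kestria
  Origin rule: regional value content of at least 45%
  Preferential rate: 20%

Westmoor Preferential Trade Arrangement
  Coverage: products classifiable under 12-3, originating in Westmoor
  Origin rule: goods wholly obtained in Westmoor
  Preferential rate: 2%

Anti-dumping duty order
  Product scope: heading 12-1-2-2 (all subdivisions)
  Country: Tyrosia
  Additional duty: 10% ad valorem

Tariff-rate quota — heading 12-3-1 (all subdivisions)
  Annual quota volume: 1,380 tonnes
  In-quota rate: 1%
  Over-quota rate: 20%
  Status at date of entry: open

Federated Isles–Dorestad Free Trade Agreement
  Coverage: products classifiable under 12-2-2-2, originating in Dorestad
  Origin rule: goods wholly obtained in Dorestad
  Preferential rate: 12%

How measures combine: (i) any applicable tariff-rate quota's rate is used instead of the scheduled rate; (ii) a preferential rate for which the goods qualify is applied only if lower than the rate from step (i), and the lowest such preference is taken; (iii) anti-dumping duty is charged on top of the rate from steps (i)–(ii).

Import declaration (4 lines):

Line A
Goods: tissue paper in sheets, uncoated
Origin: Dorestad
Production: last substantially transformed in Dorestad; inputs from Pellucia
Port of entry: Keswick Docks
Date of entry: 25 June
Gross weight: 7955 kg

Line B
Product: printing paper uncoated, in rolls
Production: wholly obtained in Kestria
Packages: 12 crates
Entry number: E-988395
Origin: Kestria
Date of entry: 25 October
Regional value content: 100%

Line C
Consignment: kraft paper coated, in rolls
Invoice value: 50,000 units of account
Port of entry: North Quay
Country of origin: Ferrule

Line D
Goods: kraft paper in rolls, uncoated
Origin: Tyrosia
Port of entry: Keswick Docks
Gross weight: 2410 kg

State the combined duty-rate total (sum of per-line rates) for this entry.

20%

Line A: tissue paper → 12-2; uncoated → 12-2-2; in sheets → 12-2-2-1. Scheduled 34%. quota on 12-2 open → in-quota 3%; Dorestad agreement on 12-2-2-2: 12-2-2-1 not covered. → 3%.
Line B: printing paper → 12-3; uncoated → 12-3-1; in rolls → 12-3-1-2. Scheduled 24%. quota on 12-3-1 open → in-quota 1%; Kestria agreement on 12-3-1: wholly obtained → 24% available; Kestria agreement on 12-1-1-1: 12-3-1-2 not covered; preference 24% not lower than 1% → no reduction. → 1%.
Line C: kraft paper → 12-1; coated → 12-1-1; in rolls → 12-1-1-1. Scheduled 14%. No special measure applies. → 14%.
Line D: kraft paper → 12-1; uncoated → 12-1-2; in rolls → 12-1-2-1. Scheduled 2%. No special measure applies. → 2%.
Sum: 3% + 1% + 14% + 2% = 20%.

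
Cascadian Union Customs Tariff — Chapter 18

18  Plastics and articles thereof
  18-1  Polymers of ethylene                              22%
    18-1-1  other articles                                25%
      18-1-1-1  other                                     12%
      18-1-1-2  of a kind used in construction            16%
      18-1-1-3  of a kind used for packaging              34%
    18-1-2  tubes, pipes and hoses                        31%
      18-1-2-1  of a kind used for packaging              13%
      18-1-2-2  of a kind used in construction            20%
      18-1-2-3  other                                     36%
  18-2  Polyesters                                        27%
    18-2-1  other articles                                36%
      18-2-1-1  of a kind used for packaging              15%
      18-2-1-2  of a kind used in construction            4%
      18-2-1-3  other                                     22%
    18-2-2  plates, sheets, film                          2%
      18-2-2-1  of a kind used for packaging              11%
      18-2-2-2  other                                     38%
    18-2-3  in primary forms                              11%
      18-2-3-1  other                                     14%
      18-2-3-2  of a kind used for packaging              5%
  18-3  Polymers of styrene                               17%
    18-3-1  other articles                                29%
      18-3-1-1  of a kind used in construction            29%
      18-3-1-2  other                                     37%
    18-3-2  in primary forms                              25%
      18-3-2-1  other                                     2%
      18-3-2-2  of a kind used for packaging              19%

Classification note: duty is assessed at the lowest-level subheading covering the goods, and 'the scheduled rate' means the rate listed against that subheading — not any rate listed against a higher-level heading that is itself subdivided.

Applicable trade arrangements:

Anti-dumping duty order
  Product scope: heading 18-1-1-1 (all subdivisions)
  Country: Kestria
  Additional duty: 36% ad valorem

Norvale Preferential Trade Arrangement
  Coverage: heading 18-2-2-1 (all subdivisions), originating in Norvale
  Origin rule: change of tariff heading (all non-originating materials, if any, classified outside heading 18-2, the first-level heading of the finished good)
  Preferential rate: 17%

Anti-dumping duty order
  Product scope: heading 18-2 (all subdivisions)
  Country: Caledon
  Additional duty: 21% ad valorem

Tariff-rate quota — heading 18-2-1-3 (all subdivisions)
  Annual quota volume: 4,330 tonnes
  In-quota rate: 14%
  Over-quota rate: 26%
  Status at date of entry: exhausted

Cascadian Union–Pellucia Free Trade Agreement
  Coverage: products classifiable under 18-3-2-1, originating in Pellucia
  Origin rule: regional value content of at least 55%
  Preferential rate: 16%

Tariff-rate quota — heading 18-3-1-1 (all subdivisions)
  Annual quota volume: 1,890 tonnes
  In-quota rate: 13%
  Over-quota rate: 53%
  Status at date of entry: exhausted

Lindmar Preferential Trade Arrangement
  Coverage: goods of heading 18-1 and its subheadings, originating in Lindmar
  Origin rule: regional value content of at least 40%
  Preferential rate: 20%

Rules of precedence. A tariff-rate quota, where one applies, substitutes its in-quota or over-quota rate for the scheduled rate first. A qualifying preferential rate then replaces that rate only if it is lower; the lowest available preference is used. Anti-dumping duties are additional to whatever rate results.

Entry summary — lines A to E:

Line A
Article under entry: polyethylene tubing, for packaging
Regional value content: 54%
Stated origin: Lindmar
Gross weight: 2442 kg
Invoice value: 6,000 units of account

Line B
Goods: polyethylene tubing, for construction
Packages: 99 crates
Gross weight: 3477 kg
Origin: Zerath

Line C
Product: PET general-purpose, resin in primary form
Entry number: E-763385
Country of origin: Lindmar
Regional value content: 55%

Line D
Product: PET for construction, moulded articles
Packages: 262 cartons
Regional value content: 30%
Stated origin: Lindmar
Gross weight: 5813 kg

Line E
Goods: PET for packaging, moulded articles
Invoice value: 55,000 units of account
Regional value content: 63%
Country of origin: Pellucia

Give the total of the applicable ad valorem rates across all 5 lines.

Line A: polyethylene → 18-1; tubing → 18-1-2; for packaging → 18-1-2-1. Scheduled 13%. Lindmar agreement on 18-1: RVC ≥ 40% → 20% available; preference 20% not lower than 13% → no reduction. → 13%.
Line B: polyethylene → 18-1; tubing → 18-1-2; for construction → 18-1-2-2. Scheduled 20%. No special measure applies. → 20%.
Line C: PET → 18-2; resin in primary form → 18-2-3; general-purpose → 18-2-3-1. Scheduled 14%. Lindmar agreement on 18-1: 18-2-3-1 not covered. → 14%.
Line D: PET → 18-2; moulded articles → 18-2-1; for construction → 18-2-1-2. Scheduled 4%. Lindmar agreement on 18-1: 18-2-1-2 not covered. → 4%.
Line E: PET → 18-2; moulded articles → 18-2-1; for packaging → 18-2-1-1. Scheduled 15%. Pellucia agreement on 18-3-2-1: 18-2-1-1 not covered. → 15%.
Sum: 13% + 20% + 14% + 4% + 15% = 66%.

66%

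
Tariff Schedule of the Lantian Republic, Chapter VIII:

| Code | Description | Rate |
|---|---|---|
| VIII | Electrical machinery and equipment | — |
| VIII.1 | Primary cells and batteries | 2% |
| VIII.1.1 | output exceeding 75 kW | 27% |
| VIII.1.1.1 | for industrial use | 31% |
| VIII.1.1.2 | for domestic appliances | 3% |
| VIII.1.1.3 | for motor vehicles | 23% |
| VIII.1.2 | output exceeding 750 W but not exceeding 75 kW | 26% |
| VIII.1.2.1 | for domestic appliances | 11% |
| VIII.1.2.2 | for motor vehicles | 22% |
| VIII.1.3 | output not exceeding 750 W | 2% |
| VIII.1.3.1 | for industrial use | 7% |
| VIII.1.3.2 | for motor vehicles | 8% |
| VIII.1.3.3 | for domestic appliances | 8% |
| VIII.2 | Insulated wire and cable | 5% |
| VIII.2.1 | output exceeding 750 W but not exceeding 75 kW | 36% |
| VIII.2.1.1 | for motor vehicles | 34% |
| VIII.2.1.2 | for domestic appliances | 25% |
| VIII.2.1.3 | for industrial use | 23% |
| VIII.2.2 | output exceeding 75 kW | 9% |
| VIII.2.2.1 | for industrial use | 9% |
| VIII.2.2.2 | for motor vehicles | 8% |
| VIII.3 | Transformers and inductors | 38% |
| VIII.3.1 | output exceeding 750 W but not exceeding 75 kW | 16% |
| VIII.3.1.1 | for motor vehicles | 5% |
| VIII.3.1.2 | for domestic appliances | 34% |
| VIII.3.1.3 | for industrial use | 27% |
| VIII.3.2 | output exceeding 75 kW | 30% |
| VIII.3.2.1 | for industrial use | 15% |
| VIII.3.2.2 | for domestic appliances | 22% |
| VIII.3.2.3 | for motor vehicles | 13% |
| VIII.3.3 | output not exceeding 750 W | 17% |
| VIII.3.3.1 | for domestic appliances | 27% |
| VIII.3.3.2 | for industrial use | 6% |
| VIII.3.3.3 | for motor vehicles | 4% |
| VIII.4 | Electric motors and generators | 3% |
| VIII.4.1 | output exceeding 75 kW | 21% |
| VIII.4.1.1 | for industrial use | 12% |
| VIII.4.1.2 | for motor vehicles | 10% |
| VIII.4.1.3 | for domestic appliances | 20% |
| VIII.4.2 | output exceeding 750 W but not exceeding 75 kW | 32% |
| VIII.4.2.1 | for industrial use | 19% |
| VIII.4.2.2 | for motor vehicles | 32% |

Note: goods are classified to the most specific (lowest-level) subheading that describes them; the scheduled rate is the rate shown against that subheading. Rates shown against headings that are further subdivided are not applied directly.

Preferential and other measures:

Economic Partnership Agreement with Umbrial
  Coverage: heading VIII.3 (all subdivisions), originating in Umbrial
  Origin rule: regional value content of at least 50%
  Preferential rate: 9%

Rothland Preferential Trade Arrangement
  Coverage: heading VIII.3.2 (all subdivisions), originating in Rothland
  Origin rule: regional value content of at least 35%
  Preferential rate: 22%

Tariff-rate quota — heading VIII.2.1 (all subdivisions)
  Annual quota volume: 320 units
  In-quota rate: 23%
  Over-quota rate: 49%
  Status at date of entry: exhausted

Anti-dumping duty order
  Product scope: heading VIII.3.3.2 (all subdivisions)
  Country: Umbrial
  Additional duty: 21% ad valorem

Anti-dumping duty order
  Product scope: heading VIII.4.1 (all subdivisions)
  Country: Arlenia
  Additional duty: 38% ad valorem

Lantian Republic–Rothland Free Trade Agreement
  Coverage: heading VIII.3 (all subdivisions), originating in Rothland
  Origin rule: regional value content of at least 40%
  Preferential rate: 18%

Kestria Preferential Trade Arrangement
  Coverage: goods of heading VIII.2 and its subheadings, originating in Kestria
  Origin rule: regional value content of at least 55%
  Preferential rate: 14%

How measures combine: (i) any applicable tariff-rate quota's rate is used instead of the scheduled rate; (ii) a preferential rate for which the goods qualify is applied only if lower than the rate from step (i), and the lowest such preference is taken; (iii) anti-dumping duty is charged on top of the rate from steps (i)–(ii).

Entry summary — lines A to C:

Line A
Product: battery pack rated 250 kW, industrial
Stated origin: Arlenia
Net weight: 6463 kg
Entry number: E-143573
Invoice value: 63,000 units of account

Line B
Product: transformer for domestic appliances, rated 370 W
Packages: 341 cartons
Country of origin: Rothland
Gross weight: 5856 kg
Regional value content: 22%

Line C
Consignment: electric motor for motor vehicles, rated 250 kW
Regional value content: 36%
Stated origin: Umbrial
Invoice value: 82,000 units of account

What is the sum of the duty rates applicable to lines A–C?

68%

Line A: battery pack → VIII.1; rated 250 kW → VIII.1.1; industrial → VIII.1.1.1. Scheduled 31%. No special measure applies. → 31%.
Line B: transformer → VIII.3; rated 370 W → VIII.3.3; for domestic appliances → VIII.3.3.1. Scheduled 27%. Rothland agreement on VIII.3.2: VIII.3.3.1 not covered; Rothland agreement on VIII.3: RVC < 40%. → 27%.
Line C: electric motor → VIII.4; rated 250 kW → VIII.4.1; for motor vehicles → VIII.4.1.2. Scheduled 10%. Umbrial agreement on VIII.3: VIII.4.1.2 not covered. → 10%.
Sum: 31% + 27% + 10% = 68%.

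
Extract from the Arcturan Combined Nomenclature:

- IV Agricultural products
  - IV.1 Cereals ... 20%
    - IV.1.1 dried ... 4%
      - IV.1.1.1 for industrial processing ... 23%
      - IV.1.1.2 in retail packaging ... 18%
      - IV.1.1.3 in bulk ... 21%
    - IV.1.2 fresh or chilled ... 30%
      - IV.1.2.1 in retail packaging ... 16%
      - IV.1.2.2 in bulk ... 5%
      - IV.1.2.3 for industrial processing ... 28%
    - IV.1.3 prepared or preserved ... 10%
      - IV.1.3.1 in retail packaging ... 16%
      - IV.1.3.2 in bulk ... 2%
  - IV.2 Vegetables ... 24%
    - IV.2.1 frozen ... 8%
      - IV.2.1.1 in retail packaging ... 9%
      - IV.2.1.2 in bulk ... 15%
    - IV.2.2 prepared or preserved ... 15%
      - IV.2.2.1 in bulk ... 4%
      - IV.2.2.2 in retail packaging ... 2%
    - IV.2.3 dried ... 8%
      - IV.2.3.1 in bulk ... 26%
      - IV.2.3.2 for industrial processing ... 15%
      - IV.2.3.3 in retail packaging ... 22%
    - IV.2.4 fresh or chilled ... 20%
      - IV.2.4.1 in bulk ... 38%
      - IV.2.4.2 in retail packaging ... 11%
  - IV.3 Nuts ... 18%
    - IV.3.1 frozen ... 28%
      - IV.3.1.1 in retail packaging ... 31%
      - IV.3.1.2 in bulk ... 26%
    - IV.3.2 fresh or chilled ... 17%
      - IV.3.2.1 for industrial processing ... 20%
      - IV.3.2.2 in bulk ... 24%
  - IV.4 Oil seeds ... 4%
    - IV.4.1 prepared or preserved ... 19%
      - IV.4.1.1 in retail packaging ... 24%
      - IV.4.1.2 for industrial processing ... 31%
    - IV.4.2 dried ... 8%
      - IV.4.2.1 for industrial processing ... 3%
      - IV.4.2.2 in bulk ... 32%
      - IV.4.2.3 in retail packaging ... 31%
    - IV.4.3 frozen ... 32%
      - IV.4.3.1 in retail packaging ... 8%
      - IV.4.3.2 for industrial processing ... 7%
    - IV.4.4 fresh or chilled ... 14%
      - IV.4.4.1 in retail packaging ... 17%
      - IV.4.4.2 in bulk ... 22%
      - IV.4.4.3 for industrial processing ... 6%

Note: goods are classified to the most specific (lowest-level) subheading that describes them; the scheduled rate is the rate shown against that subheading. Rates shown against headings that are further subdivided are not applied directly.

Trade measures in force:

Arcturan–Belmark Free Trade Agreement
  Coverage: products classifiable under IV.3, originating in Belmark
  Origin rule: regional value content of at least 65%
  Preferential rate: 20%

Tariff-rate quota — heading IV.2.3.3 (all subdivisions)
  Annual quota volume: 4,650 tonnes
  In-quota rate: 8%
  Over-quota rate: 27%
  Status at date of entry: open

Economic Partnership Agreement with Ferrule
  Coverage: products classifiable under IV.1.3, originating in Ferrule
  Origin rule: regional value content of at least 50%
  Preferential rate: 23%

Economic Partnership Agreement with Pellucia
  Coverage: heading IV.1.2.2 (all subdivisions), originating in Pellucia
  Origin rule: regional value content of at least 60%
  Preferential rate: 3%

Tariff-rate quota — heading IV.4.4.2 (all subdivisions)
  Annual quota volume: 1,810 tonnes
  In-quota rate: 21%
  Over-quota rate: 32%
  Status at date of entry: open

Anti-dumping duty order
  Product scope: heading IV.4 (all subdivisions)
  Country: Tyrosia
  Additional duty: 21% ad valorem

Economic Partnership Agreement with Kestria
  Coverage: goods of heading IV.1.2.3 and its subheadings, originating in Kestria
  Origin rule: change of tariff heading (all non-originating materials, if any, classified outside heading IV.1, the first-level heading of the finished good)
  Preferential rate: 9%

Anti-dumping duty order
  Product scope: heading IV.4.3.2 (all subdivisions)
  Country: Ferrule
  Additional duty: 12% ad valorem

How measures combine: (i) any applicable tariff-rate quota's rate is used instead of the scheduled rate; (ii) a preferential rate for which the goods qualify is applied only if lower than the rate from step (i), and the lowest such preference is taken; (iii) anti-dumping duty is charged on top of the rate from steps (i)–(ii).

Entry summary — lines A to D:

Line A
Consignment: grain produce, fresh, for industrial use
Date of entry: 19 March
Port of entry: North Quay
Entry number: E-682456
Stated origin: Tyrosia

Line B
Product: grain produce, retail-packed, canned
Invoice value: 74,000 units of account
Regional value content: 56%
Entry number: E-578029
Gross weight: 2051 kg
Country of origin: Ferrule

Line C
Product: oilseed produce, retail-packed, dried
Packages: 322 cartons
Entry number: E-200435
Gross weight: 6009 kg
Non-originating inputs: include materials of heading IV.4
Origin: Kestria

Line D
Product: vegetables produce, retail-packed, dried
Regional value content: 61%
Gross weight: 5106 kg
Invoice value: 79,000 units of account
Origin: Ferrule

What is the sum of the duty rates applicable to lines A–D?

83%

Line A: grain → IV.1; fresh → IV.1.2; for industrial use → IV.1.2.3. Scheduled 28%. No special measure applies. → 28%.
Line B: grain → IV.1; canned → IV.1.3; retail-packed → IV.1.3.1. Scheduled 16%. Ferrule agreement on IV.1.3: RVC ≥ 50% → 23% available; preference 23% not lower than 16% → no reduction. → 16%.
Line C: oilseed → IV.4; dried → IV.4.2; retail-packed → IV.4.2.3. Scheduled 31%. Kestria agreement on IV.1.2.3: IV.4.2.3 not covered. → 31%.
Line D: vegetables → IV.2; dried → IV.2.3; retail-packed → IV.2.3.3. Scheduled 22%. quota on IV.2.3.3 open → in-quota 8%; Ferrule agreement on IV.1.3: IV.2.3.3 not covered. → 8%.
Sum: 28% + 16% + 31% + 8% = 83%.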